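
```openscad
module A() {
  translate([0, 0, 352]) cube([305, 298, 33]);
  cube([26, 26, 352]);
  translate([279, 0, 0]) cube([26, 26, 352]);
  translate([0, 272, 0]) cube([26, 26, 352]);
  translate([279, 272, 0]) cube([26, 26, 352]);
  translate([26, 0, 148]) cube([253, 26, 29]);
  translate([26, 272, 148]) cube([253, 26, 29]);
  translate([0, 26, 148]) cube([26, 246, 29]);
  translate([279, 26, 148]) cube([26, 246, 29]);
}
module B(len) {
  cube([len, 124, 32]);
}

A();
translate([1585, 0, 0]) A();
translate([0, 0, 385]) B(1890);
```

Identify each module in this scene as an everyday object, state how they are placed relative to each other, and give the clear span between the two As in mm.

Second stool starts at x = 1585; first ends at x = 305; clear span = 1585 − 305 = 1280 mm.

A is a stool. B is a beam. A beam spans the tops of two stools. The clear span between the two stools is 1280 mm.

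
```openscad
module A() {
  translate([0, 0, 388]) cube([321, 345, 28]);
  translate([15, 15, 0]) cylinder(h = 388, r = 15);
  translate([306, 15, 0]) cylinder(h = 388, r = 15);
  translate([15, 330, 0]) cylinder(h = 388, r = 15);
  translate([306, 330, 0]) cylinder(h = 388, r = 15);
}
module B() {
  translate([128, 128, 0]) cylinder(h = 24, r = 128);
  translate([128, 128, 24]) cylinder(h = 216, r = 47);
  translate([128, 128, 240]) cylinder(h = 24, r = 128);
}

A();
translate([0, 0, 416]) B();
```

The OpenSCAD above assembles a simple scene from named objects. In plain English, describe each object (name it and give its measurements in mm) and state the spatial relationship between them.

A is a four-legged stool. The seat is 321×345 mm, 28 mm thick, top at z = 416 mm. It stands on four round legs, each 30 mm in diameter, from z = 0 to the seat underside, each leg's axis is inset half a diameter from the nearest pair of seat edges (so the leg's bounding box is flush with the corner).

B is a spool: two coaxial disc flanges of radius 128 mm and thickness 24 mm, joined by a core cylinder of radius 47 mm and height 216 mm. The lower flange rests on z = 0 and the three cylinders share a vertical axis.

The spool is on top of the stool.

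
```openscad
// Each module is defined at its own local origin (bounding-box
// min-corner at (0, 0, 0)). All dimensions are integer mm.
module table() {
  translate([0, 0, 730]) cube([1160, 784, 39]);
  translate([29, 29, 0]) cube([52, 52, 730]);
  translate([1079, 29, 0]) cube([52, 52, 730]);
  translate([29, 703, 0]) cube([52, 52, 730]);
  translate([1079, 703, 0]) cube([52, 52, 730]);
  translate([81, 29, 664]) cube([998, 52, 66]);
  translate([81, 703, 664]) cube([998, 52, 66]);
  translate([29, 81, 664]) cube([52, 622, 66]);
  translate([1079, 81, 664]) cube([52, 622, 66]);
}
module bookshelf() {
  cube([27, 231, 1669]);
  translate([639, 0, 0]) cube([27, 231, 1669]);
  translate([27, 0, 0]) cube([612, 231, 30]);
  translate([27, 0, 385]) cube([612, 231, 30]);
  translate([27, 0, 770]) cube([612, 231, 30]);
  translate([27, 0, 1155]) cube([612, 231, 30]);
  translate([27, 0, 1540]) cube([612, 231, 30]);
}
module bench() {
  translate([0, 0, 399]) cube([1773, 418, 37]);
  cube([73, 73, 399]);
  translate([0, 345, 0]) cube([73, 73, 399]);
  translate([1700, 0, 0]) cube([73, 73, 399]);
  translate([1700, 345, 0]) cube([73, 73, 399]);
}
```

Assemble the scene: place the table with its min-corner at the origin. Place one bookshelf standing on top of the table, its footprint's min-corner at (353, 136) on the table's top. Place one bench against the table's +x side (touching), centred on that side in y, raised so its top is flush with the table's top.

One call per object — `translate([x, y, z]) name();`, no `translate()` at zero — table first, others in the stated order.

table();
translate([353, 136, 769]) bookshelf();
translate([1160, 183, 333]) bench();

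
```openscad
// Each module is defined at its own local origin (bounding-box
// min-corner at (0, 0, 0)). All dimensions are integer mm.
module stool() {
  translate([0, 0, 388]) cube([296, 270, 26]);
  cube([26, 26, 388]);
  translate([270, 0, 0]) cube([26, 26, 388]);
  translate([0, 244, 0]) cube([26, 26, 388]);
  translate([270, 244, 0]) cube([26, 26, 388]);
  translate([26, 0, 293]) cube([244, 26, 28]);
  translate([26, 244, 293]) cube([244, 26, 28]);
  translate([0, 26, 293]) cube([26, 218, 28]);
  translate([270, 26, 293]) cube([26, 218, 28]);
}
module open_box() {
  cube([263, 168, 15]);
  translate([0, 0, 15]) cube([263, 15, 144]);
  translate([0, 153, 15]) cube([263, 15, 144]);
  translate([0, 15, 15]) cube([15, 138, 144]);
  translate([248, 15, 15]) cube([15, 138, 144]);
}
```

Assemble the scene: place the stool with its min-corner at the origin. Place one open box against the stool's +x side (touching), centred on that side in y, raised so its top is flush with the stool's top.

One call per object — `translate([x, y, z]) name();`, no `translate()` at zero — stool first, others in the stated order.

stool();
translate([296, 51, 255]) open_box();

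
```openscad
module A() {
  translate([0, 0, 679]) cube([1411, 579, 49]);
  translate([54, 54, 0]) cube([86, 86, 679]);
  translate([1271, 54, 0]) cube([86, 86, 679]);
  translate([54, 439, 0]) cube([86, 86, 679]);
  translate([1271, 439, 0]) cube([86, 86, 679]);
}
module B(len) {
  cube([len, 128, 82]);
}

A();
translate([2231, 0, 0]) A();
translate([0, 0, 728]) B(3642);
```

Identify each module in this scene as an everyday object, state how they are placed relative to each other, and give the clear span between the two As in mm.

Second table starts at x = 2231; first ends at x = 1411; clear span = 2231 − 1411 = 820 mm.

A is a table. B is a beam. A beam spans the tops of two tables. The clear span between the two tables is 820 mm.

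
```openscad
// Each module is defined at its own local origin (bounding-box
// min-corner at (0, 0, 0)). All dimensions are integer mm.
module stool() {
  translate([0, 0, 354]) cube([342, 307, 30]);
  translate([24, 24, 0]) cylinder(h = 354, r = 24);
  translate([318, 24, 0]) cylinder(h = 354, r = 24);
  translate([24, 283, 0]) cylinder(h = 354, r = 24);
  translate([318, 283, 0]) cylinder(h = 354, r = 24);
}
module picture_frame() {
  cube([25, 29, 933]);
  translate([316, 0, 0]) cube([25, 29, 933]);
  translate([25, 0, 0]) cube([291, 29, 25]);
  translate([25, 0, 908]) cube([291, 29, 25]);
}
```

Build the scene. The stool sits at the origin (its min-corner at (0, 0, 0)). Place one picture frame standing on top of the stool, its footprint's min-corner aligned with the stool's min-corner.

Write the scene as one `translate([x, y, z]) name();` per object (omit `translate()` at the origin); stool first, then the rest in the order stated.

stool();
translate([0, 0, 384]) picture_frame();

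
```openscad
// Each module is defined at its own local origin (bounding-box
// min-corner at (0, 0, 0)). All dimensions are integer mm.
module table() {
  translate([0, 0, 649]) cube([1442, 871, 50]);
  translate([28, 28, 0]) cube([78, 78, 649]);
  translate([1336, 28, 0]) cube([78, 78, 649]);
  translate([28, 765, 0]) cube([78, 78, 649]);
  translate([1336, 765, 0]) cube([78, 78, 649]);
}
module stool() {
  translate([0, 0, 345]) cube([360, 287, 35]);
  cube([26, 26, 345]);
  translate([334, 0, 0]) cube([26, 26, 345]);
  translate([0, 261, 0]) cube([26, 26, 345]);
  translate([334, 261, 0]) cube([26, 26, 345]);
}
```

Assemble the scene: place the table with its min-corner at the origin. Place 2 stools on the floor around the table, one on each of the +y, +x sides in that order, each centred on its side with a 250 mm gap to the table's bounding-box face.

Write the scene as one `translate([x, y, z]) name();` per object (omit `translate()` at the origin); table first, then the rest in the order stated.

table();
translate([541, 1121, 0]) stool();
translate([1692, 292, 0]) stool();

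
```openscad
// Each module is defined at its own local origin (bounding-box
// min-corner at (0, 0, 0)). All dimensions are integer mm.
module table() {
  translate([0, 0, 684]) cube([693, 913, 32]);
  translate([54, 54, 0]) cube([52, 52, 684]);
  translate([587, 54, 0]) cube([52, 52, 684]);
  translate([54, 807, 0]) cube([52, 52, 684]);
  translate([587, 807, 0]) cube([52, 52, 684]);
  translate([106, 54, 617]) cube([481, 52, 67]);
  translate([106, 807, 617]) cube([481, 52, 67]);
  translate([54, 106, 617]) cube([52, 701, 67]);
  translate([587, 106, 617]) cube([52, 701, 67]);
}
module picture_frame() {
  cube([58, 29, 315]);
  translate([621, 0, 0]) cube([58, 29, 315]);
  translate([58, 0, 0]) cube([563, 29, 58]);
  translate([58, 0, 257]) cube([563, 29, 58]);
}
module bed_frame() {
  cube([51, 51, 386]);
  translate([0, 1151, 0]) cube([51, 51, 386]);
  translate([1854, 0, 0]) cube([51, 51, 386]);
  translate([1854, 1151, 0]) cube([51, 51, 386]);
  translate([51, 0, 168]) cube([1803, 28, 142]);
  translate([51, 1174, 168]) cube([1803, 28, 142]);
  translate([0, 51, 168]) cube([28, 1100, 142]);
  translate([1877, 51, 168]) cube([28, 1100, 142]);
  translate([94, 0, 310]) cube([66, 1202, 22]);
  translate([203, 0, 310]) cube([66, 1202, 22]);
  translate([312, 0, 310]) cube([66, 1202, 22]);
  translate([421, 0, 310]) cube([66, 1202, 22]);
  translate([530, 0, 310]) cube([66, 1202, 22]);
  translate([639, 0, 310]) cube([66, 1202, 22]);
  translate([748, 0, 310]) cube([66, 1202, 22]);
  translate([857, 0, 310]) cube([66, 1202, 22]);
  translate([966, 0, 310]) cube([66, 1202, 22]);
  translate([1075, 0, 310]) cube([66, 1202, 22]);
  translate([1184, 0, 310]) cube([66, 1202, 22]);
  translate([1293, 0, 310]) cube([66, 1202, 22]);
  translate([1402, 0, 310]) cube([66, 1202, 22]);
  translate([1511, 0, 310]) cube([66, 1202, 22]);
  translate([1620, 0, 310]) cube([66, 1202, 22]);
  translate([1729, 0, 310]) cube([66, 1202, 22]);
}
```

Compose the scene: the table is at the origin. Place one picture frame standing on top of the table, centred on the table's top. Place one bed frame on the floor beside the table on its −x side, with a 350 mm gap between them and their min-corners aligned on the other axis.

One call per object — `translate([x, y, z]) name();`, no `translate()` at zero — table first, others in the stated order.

table();
translate([7, 442, 716]) picture_frame();
translate([-2255, 0, 0]) bed_frame();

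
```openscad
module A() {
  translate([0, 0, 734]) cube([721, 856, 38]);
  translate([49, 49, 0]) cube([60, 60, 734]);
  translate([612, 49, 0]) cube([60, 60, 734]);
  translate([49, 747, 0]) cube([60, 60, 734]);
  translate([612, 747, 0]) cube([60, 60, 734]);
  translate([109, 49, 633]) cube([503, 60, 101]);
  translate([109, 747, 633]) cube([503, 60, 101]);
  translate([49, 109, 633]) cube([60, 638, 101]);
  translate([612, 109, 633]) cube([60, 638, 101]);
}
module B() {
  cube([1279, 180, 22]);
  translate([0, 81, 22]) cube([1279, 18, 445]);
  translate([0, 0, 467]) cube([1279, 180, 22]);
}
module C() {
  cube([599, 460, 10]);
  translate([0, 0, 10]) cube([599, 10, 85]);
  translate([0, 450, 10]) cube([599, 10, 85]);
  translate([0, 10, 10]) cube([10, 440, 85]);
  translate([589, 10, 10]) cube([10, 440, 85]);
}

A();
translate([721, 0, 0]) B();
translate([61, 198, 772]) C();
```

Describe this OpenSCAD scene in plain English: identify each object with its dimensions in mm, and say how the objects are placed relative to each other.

A is a table: top 721 mm (x) × 856 mm (y), 38 mm thick, upper face at z = 772 mm, on four 60×60 mm square legs, each inset 49 mm from the nearest pair of top edges, running from z = 0 to the bottom of the top. Four apron rails, 60 mm thick and 101 mm tall, run between adjacent legs with their top edges flush with the underside of the top and their outer faces flush with the legs' outer faces.

B is an I-beam lying along x, 1279 mm long. Overall section height 489 mm. Two flanges 180 mm wide (y) and 22 mm thick, one on the floor and one at the top; a web 18 mm thick runs between them, centred on the flange width.

C is an open storage box with external size 599×460×95 mm and wall thickness 10 mm (the base is also 10 mm thick). The base covers the whole footprint; the four walls stand on the base, with the y-facing walls full-width and the x-facing walls fitting between their inner faces.

The I-beam is against the table's +x side, with their −y faces flush. The open box is on top of the table, centred.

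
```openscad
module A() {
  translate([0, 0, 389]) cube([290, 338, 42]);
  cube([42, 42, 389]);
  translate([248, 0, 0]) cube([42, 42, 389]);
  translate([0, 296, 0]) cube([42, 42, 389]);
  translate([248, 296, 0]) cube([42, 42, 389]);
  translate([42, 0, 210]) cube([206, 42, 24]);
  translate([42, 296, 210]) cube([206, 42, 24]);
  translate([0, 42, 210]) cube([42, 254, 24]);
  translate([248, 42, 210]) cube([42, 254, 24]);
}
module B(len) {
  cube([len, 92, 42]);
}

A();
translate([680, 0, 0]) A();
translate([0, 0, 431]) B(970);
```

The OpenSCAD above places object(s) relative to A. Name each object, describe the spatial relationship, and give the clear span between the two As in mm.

A is a stool. B is a beam. A beam spans the tops of two stools. The clear span between the two stools is 390 mm.

Second stool starts at x = 680; first ends at x = 290; clear span = 680 − 290 = 390 mm.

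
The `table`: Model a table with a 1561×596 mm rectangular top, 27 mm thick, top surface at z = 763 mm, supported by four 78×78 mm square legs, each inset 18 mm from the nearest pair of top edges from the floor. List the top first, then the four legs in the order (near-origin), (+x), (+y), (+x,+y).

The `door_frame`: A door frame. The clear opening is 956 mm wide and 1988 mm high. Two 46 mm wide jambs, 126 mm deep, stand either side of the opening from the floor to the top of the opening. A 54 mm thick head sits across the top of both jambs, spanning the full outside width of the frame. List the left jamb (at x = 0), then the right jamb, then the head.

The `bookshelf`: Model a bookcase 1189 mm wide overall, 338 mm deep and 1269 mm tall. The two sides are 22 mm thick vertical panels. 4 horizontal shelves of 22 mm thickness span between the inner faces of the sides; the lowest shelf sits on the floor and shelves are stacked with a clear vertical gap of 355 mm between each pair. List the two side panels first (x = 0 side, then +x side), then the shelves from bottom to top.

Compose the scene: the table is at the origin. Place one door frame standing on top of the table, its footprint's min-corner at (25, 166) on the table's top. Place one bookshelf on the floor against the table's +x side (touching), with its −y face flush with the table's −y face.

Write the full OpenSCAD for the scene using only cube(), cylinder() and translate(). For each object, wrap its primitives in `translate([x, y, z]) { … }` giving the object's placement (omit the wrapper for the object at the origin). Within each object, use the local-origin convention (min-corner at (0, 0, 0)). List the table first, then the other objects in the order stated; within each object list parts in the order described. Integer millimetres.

translate([0, 0, 736]) cube([1561, 596, 27]);
translate([18, 18, 0]) cube([78, 78, 736]);
translate([1465, 18, 0]) cube([78, 78, 736]);
translate([18, 500, 0]) cube([78, 78, 736]);
translate([1465, 500, 0]) cube([78, 78, 736]);
translate([25, 166, 763]) {
  cube([46, 126, 1988]);
  translate([1002, 0, 0]) cube([46, 126, 1988]);
  translate([0, 0, 1988]) cube([1048, 126, 54]);
}
translate([1561, 0, 0]) {
  cube([22, 338, 1269]);
  translate([1167, 0, 0]) cube([22, 338, 1269]);
  translate([22, 0, 0]) cube([1145, 338, 22]);
  translate([22, 0, 377]) cube([1145, 338, 22]);
  translate([22, 0, 754]) cube([1145, 338, 22]);
  translate([22, 0, 1131]) cube([1145, 338, 22]);
}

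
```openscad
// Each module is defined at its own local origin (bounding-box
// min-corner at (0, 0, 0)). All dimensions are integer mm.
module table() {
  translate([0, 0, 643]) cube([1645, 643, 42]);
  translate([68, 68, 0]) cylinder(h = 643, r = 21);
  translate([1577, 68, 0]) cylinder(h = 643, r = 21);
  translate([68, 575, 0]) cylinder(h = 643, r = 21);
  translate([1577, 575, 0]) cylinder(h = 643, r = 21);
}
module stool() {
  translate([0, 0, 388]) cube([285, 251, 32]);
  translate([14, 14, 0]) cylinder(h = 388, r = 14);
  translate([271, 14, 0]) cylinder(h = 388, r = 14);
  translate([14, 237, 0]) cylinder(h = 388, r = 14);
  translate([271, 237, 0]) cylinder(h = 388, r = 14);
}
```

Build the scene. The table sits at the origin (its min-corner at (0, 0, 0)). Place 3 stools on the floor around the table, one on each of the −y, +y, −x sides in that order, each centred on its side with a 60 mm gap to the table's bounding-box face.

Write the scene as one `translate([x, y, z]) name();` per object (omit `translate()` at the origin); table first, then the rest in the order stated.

table();
translate([680, -311, 0]) stool();
translate([680, 703, 0]) stool();
translate([-345, 196, 0]) stool();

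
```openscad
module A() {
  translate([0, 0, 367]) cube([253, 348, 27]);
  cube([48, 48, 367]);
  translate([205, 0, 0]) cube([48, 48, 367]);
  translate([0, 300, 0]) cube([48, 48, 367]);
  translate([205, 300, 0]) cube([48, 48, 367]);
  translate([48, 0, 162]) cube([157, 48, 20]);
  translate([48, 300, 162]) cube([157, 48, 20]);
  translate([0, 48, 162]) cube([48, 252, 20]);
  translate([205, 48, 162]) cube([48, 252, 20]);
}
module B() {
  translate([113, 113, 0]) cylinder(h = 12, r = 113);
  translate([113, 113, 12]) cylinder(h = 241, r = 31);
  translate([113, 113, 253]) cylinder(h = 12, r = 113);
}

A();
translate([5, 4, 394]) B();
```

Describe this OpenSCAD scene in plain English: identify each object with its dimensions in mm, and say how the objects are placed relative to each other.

A is a four-legged stool. The seat is 253×348 mm, 27 mm thick, top at z = 394 mm. It stands on four square legs, each 48×48 mm in cross-section, from z = 0 to the seat underside, each flush with a corner of the seat. Four stretchers, 48 mm wide and 20 mm tall, connect adjacent legs with their undersides at z = 162 mm, each running between the inner faces of the legs it joins and aligned with the legs' outer faces on the other axis.

B is a spool: two coaxial disc flanges of radius 113 mm and thickness 12 mm, joined by a core cylinder of radius 31 mm and height 241 mm. The lower flange rests on z = 0 and the three cylinders share a vertical axis.

The spool is on top of the stool.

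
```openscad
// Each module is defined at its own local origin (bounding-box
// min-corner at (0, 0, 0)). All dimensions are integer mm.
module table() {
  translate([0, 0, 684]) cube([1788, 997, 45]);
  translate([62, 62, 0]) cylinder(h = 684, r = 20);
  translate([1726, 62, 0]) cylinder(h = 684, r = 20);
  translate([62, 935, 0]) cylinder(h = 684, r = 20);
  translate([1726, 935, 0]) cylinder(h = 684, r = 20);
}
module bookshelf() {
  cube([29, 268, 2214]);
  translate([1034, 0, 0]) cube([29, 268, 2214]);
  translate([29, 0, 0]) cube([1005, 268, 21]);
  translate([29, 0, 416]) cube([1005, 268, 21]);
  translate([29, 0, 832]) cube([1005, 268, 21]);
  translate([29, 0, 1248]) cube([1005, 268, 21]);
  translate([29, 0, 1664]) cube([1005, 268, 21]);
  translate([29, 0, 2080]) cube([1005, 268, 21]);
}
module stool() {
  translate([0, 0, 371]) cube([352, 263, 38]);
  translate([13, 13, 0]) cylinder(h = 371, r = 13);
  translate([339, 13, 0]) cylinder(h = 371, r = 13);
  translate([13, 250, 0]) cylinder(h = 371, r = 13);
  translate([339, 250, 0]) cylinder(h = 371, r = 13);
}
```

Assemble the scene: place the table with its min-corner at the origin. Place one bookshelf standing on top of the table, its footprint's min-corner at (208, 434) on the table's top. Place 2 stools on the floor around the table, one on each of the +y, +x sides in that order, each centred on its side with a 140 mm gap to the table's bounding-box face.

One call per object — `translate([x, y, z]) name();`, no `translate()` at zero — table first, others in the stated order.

table();
translate([208, 434, 729]) bookshelf();
translate([718, 1137, 0]) stool();
translate([1928, 367, 0]) stool();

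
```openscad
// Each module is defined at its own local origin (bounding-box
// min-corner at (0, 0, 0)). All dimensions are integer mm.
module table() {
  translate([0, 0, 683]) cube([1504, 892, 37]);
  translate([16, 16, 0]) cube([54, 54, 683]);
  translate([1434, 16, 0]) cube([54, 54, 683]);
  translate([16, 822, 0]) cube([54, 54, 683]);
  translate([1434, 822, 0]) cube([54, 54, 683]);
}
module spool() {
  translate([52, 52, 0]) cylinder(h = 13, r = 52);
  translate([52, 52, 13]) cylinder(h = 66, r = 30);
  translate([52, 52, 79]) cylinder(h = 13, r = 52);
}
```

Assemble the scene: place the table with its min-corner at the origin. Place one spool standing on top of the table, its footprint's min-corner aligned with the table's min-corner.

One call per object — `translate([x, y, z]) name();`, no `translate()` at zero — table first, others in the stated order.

table();
translate([0, 0, 720]) spool();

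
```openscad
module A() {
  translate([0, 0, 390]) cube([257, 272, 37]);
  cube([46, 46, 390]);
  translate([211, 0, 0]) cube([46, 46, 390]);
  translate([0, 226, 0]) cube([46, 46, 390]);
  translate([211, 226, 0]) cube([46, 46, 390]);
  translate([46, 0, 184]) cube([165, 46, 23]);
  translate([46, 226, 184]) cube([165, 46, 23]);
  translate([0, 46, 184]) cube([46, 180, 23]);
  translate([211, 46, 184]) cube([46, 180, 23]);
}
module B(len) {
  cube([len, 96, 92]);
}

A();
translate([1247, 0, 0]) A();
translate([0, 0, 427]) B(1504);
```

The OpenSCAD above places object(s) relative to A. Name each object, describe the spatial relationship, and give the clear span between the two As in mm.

Second stool starts at x = 1247; first ends at x = 257; clear span = 1247 − 257 = 990 mm.

A is a stool. B is a beam. A beam spans the tops of two stools. The clear span between the two stools is 990 mm.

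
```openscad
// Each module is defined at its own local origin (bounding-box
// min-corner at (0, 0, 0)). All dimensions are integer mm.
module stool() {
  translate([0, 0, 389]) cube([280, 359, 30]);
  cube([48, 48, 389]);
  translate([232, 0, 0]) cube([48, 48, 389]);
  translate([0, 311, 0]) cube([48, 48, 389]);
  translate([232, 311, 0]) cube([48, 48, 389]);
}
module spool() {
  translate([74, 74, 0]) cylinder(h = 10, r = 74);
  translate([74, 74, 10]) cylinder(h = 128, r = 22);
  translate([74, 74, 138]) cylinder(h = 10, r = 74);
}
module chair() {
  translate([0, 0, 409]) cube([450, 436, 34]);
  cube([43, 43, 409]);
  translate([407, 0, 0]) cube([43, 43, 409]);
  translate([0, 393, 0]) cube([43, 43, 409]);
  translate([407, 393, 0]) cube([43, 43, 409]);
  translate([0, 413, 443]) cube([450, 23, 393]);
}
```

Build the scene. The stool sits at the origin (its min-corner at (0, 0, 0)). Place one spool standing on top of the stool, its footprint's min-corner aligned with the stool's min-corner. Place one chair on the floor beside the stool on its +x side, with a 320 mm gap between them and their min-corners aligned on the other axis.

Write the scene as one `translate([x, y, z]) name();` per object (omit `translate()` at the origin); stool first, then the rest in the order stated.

stool();
translate([0, 0, 419]) spool();
translate([600, 0, 0]) chair();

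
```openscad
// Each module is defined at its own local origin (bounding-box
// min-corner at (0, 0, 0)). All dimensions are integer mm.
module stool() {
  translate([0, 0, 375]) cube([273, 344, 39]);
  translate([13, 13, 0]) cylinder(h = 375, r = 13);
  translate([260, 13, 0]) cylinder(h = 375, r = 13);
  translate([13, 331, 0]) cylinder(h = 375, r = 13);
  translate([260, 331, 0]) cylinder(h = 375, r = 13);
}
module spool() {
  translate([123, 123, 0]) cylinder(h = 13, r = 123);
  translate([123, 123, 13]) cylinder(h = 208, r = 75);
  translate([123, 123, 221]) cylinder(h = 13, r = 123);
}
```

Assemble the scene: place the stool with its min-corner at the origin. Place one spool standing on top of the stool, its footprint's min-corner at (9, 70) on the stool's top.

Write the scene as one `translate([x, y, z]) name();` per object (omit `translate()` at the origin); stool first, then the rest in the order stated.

stool();
translate([9, 70, 414]) spool();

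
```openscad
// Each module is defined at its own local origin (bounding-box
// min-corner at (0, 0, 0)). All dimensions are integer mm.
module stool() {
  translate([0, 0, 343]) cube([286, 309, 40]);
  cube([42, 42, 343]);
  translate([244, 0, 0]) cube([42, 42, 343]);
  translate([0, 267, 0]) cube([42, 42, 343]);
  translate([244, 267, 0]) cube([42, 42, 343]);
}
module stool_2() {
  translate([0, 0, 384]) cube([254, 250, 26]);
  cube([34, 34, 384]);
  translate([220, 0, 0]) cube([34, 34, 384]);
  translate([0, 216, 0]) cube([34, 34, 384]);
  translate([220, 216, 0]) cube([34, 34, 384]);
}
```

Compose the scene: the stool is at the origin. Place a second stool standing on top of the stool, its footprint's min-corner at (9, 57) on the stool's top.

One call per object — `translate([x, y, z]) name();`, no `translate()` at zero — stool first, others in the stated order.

stool();
translate([9, 57, 383]) stool_2();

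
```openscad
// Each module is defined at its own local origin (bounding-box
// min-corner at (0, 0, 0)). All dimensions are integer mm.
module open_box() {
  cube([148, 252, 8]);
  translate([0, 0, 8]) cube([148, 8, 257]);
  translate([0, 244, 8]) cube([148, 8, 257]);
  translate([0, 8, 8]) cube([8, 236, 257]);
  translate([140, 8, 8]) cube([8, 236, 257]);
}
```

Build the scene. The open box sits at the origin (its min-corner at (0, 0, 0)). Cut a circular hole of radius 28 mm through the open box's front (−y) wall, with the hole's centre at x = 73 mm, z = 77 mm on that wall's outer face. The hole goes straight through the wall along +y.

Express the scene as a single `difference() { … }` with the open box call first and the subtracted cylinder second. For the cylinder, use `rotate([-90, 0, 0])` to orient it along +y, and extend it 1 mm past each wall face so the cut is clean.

difference() {
  open_box();
  translate([73, -1, 77]) rotate([-90, 0, 0]) cylinder(h = 10, r = 28);
}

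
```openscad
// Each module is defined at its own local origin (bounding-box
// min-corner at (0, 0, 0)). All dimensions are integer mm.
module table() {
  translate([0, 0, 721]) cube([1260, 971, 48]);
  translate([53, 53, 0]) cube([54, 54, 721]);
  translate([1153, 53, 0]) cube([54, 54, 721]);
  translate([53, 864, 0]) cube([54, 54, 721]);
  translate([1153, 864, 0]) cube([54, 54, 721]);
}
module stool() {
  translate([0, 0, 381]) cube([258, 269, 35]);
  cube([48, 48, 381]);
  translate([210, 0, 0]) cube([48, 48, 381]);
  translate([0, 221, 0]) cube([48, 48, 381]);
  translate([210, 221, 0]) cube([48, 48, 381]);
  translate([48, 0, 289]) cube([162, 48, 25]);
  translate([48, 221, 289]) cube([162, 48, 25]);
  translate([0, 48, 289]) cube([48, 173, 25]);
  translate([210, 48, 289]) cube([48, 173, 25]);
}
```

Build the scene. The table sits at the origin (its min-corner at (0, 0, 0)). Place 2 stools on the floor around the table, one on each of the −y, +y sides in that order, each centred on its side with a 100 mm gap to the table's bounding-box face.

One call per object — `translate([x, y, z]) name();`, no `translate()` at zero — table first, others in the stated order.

table();
translate([501, -369, 0]) stool();
translate([501, 1071, 0]) stool();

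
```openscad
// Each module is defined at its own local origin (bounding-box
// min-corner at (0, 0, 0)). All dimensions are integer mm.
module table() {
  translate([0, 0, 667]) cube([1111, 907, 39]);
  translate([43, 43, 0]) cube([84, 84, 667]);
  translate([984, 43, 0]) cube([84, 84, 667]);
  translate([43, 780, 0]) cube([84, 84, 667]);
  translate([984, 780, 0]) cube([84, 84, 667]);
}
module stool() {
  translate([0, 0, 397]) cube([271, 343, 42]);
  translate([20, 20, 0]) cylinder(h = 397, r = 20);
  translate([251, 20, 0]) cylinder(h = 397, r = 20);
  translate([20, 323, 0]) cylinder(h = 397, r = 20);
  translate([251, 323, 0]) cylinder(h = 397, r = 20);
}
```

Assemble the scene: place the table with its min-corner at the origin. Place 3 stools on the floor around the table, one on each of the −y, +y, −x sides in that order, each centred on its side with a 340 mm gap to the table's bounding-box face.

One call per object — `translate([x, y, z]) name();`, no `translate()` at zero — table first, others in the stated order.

table();
translate([420, -683, 0]) stool();
translate([420, 1247, 0]) stool();
translate([-611, 282, 0]) stool();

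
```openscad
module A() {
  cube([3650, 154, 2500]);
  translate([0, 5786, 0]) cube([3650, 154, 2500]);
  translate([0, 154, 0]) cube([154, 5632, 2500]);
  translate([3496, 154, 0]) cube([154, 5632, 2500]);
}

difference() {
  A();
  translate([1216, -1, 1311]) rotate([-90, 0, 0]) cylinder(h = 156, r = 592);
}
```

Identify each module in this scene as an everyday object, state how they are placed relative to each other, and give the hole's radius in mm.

A is a house frame. The house frame has a circular hole through its front wall. The hole's radius is 592 mm.

The subtracted cylinder has r = 592 mm.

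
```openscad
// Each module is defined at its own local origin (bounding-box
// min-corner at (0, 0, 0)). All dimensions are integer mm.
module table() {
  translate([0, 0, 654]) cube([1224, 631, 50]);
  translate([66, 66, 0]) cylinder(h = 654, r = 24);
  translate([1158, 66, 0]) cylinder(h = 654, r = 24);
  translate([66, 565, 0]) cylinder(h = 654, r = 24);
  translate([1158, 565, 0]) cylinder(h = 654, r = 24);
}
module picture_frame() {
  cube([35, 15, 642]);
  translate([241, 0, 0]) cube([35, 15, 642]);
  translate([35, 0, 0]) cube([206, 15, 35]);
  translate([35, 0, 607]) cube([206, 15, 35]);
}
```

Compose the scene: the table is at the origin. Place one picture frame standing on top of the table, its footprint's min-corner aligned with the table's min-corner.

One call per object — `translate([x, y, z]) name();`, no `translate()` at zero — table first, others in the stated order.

table();
translate([0, 0, 704]) picture_frame();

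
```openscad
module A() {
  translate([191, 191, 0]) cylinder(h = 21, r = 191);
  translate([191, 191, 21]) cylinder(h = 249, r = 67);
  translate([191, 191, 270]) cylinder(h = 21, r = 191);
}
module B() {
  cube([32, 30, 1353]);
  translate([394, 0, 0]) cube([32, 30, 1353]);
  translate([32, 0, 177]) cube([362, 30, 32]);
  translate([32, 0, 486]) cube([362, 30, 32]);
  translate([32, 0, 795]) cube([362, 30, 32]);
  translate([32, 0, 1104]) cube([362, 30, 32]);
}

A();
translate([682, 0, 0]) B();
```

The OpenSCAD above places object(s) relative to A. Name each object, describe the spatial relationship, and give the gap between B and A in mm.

A is a spool. B is a ladder. The ladder is on the floor beside the spool on its +x side. The gap between the ladder and the spool is 300 mm.

The ladder's nearest face is 300 mm from the spool's +x face.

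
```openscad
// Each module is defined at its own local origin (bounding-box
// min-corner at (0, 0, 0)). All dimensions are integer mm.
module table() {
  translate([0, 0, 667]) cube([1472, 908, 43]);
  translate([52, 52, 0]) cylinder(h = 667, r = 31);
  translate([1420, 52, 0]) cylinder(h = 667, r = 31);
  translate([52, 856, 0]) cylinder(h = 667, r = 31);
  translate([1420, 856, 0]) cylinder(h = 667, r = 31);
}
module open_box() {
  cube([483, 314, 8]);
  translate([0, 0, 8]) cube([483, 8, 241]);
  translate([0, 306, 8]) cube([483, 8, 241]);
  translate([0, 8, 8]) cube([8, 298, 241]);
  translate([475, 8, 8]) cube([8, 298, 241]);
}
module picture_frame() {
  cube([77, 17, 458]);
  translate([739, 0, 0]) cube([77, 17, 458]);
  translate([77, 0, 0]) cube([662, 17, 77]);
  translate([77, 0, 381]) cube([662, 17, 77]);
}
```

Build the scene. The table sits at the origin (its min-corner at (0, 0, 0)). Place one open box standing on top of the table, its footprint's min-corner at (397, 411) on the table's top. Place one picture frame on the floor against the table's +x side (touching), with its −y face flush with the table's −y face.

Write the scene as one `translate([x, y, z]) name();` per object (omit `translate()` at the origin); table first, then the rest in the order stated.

table();
translate([397, 411, 710]) open_box();
translate([1472, 0, 0]) picture_frame();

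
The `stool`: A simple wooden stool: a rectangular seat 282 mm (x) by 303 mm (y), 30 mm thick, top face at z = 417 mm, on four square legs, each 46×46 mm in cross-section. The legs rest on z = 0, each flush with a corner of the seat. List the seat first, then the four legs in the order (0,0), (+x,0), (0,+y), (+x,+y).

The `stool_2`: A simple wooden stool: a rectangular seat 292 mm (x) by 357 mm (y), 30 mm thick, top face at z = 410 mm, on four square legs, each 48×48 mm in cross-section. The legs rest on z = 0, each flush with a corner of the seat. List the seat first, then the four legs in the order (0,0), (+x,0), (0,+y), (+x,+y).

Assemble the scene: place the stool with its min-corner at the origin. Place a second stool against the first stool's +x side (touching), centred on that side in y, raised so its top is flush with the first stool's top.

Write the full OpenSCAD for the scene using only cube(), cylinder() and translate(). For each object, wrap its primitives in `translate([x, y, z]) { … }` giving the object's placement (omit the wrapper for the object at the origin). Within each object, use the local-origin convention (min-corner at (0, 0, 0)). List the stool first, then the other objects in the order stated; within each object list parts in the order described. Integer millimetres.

translate([0, 0, 387]) cube([282, 303, 30]);
cube([46, 46, 387]);
translate([236, 0, 0]) cube([46, 46, 387]);
translate([0, 257, 0]) cube([46, 46, 387]);
translate([236, 257, 0]) cube([46, 46, 387]);
translate([282, -27, 7]) {
  translate([0, 0, 380]) cube([292, 357, 30]);
  cube([48, 48, 380]);
  translate([244, 0, 0]) cube([48, 48, 380]);
  translate([0, 309, 0]) cube([48, 48, 380]);
  translate([244, 309, 0]) cube([48, 48, 380]);
}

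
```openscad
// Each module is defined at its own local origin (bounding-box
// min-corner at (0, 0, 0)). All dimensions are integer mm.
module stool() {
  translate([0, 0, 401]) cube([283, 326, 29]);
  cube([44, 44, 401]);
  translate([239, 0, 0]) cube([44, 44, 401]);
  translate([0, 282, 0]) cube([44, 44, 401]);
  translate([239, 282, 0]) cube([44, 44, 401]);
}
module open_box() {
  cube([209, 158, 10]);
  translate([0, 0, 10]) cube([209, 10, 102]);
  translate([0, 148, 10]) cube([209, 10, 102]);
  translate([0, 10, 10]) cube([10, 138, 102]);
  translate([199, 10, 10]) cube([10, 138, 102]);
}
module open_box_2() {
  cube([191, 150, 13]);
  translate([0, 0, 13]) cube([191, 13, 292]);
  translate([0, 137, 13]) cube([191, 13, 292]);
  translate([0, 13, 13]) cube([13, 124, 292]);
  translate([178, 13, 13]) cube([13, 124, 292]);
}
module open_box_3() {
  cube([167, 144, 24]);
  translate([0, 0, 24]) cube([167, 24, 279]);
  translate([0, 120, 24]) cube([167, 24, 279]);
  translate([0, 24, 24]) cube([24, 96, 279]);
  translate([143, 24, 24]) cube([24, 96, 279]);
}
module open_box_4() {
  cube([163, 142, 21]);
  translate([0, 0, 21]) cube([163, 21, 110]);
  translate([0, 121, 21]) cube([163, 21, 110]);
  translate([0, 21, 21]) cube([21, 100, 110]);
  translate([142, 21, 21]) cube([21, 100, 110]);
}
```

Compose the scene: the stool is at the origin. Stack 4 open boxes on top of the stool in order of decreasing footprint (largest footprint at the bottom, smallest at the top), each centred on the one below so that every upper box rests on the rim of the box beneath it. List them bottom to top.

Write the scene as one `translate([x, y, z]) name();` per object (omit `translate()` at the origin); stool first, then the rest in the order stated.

stool();
translate([37, 84, 430]) open_box();
translate([46, 88, 542]) open_box_2();
translate([58, 91, 847]) open_box_3();
translate([60, 92, 1150]) open_box_4();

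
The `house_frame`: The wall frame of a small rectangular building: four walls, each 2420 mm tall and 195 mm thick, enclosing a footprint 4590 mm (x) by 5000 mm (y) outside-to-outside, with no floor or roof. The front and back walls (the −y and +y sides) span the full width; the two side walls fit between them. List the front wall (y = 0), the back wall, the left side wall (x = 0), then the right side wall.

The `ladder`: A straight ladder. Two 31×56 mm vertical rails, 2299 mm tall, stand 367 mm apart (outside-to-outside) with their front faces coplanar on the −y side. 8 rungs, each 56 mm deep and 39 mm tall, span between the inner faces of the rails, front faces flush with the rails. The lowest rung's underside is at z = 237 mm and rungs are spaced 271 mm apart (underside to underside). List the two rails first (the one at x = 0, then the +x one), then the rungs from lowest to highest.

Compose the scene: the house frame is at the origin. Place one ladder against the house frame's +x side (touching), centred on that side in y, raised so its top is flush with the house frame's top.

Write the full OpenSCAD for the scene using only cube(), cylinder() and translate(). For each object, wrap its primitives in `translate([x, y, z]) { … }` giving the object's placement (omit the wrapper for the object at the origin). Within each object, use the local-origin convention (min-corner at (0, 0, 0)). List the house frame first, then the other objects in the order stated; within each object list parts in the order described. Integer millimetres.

cube([4590, 195, 2420]);
translate([0, 4805, 0]) cube([4590, 195, 2420]);
translate([0, 195, 0]) cube([195, 4610, 2420]);
translate([4395, 195, 0]) cube([195, 4610, 2420]);
translate([4590, 2472, 121]) {
  cube([31, 56, 2299]);
  translate([336, 0, 0]) cube([31, 56, 2299]);
  translate([31, 0, 237]) cube([305, 56, 39]);
  translate([31, 0, 508]) cube([305, 56, 39]);
  translate([31, 0, 779]) cube([305, 56, 39]);
  translate([31, 0, 1050]) cube([305, 56, 39]);
  translate([31, 0, 1321]) cube([305, 56, 39]);
  translate([31, 0, 1592]) cube([305, 56, 39]);
  translate([31, 0, 1863]) cube([305, 56, 39]);
  translate([31, 0, 2134]) cube([305, 56, 39]);
}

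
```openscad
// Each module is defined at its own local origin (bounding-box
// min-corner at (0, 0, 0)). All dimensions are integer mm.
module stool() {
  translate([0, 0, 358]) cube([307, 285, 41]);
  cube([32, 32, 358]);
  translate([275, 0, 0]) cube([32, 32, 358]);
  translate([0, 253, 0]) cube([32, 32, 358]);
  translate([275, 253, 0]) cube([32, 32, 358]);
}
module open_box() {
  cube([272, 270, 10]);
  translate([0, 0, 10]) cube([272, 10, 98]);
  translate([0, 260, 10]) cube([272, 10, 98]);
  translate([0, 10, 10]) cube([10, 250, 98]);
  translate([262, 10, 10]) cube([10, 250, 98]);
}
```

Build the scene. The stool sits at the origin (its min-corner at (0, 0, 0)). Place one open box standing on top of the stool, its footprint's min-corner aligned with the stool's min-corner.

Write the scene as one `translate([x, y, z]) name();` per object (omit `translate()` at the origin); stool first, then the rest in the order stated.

stool();
translate([0, 0, 399]) open_box();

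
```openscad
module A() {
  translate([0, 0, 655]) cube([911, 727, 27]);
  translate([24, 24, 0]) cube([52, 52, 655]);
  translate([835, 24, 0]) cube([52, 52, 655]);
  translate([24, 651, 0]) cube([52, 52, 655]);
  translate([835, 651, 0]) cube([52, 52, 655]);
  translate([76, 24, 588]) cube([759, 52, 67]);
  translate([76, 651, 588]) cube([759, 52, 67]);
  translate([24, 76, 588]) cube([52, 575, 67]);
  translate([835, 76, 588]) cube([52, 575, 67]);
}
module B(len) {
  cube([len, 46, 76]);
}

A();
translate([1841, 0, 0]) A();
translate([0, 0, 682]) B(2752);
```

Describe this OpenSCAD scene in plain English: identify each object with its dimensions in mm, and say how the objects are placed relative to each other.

A is a table: top 911 mm (x) × 727 mm (y), 27 mm thick, upper face at z = 682 mm, on four 52×52 mm square legs, each inset 24 mm from the nearest pair of top edges, running from z = 0 to the bottom of the top. Four apron rails, 52 mm thick and 67 mm tall, run between adjacent legs with their top edges flush with the underside of the top and their outer faces flush with the legs' outer faces.

B is a rectangular beam 2752 mm long (x), 46 mm deep (y), 76 mm thick (z).

The beam spans the tops of two tables placed 930 mm apart, resting at z = 682 mm.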